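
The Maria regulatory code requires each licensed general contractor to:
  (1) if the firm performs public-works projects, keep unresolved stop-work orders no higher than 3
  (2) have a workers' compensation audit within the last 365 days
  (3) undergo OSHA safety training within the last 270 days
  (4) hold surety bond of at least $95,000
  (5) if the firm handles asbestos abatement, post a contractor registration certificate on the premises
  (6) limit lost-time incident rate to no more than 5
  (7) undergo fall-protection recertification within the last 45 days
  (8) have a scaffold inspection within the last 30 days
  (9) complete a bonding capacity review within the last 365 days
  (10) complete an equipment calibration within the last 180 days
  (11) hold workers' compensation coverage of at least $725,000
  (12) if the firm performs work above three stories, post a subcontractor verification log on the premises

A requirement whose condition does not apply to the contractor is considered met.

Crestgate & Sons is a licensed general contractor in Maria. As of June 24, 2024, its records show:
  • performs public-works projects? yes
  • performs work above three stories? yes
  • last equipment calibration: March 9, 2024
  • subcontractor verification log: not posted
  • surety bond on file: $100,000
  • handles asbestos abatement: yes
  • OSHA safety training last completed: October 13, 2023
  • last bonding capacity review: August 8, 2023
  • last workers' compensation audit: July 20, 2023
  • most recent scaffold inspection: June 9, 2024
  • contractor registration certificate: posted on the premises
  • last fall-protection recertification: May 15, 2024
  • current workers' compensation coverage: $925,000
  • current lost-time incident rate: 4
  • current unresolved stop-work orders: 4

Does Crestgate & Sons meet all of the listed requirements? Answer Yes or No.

1. condition 'performs public-works projects' holds; unresolved stop-work orders 4 > 3 → not met
2. workers' compensation audit 340 days ago vs limit 365 → met
3. OSHA safety training 255 days ago vs limit 270 → met
4. surety bond $100,000 ≥ $95,000 → met
5. condition 'handles asbestos abatement' holds; contractor registration certificate present → met
6. lost-time incident rate 4 ≤ 5 → met
7. fall-protection recertification 40 days ago vs limit 45 → met
8. scaffold inspection 15 days ago vs limit 30 → met
9. bonding capacity review 321 days ago vs limit 365 → met
10. equipment calibration 107 days ago vs limit 180 → met
11. workers' compensation coverage $925,000 ≥ $725,000 → met
12. condition 'performs work above three stories' holds; subcontractor verification log absent → not met
Not met: 1, 12

No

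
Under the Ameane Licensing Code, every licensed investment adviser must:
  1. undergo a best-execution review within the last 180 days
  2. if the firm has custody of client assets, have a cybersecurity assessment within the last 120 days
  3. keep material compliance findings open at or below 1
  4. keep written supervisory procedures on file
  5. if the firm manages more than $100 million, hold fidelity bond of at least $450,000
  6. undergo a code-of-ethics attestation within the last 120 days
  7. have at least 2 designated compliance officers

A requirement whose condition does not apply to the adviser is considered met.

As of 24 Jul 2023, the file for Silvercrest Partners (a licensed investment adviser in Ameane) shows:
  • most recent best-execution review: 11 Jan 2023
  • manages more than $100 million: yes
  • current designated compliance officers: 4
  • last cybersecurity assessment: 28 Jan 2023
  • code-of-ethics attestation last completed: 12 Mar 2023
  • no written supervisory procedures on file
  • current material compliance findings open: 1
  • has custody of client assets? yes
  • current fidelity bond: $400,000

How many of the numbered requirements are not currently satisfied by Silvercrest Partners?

5

1. best-execution review 194 days ago vs limit 180 → not met
2. condition 'has custody of client assets' holds; cybersecurity assessment 177 days ago vs limit 120 → not met
3. material compliance findings open 1 ≤ 1 → met
4. written supervisory procedures absent → not met
5. condition 'manages more than $100 million' holds; fidelity bond $400,000 < $450,000 → not met
6. code-of-ethics attestation 134 days ago vs limit 120 → not met
7. designated compliance officers 4 ≥ 2 → met
Not met: 5 of 7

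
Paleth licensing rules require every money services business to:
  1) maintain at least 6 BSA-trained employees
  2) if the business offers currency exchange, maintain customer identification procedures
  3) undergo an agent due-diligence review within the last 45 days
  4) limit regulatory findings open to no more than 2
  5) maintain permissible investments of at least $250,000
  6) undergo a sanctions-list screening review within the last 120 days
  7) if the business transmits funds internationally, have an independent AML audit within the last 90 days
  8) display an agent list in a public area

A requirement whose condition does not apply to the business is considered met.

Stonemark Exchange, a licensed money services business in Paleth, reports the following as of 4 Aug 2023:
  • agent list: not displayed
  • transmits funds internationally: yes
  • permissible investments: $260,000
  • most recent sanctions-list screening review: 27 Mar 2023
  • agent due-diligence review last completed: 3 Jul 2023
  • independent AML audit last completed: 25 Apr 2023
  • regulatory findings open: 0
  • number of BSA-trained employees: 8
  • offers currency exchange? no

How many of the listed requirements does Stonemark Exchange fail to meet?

1. BSA-trained employees 8 ≥ 6 → met
2. condition 'offers currency exchange' does not hold → requirement n/a → met
3. agent due-diligence review 32 days ago vs limit 45 → met
4. regulatory findings open 0 ≤ 2 → met
5. permissible investments $260,000 ≥ $250,000 → met
6. sanctions-list screening review 130 days ago vs limit 120 → not met
7. condition 'transmits funds internationally' holds; independent AML audit 101 days ago vs limit 90 → not met
8. agent list absent → not met
Not met: 3 of 8

3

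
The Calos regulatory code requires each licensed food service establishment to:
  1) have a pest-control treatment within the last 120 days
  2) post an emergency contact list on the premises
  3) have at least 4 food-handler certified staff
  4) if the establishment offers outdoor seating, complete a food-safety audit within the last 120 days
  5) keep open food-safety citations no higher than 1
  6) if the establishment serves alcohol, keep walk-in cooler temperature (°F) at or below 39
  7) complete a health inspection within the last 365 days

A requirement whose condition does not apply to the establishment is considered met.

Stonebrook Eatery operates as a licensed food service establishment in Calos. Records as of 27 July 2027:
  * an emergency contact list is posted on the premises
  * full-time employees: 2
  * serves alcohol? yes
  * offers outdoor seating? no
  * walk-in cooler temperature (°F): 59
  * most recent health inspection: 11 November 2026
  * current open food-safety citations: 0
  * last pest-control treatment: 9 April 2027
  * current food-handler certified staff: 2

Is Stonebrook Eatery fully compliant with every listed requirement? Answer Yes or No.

1. pest-control treatment 109 days ago vs limit 120 → met
2. emergency contact list present → met
3. food-handler certified staff 2 < 4 → not met
4. condition 'offers outdoor seating' does not hold → requirement n/a → met
5. open food-safety citations 0 ≤ 1 → met
6. condition 'serves alcohol' holds; walk-in cooler temperature (°F) 59 > 39 → not met
7. health inspection 258 days ago vs limit 365 → met
Not met: 3, 6

No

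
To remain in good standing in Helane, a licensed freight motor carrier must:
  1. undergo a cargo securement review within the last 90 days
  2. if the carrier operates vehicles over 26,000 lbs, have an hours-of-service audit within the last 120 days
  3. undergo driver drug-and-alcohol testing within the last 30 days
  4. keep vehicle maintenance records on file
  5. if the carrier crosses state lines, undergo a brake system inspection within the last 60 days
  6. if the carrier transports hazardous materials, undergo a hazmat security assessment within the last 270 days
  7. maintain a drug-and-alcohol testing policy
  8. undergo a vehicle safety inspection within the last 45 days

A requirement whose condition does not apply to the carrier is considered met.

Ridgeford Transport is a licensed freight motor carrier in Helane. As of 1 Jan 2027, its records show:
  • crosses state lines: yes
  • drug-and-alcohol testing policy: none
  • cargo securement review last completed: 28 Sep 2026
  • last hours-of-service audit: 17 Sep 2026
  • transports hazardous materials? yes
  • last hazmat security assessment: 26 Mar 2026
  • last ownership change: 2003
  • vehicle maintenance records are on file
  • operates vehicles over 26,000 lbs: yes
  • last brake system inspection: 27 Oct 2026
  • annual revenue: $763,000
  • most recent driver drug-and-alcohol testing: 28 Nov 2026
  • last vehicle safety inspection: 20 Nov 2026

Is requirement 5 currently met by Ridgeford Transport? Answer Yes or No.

No

5. condition 'crosses state lines' holds; brake system inspection 66 days ago vs limit 60 → not met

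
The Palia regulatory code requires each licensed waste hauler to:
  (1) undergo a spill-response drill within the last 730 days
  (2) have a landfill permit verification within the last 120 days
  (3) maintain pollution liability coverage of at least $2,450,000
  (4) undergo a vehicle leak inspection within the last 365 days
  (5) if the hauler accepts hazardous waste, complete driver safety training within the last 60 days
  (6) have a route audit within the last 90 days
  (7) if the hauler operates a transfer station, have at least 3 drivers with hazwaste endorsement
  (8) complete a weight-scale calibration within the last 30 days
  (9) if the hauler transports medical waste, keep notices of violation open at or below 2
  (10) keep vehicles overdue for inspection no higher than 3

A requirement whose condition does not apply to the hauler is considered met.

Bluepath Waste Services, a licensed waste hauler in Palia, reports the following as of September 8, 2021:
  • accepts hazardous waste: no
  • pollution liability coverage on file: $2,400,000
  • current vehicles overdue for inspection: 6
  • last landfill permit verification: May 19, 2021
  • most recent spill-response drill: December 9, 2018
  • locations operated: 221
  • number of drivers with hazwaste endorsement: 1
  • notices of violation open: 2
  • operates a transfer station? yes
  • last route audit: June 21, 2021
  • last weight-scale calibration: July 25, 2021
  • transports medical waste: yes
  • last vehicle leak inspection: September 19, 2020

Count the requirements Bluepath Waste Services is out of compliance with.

1. spill-response drill 1004 days ago vs limit 730 → not met
2. landfill permit verification 112 days ago vs limit 120 → met
3. pollution liability coverage $2,400,000 < $2,450,000 → not met
4. vehicle leak inspection 354 days ago vs limit 365 → met
5. condition 'accepts hazardous waste' does not hold → requirement n/a → met
6. route audit 79 days ago vs limit 90 → met
7. condition 'operates a transfer station' holds; drivers with hazwaste endorsement 1 < 3 → not met
8. weight-scale calibration 45 days ago vs limit 30 → not met
9. condition 'transports medical waste' holds; notices of violation open 2 ≤ 2 → met
10. vehicles overdue for inspection 6 > 3 → not met
Not met: 5 of 10

5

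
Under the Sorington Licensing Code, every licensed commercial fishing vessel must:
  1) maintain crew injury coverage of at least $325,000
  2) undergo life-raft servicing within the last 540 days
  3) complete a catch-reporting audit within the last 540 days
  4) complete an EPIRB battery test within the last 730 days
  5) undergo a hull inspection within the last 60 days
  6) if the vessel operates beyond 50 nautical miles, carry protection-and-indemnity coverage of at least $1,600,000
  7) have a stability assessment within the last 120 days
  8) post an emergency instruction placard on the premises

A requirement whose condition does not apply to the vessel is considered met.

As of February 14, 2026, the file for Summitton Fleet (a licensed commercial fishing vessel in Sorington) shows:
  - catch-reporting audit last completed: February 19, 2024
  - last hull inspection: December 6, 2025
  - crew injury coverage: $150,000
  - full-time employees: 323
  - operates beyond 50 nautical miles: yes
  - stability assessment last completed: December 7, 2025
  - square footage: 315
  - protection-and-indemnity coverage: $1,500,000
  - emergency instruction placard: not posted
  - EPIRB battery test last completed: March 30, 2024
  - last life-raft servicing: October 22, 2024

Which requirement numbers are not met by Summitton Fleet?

1. crew injury coverage $150,000 < $325,000 → not met
2. life-raft servicing 480 days ago vs limit 540 → met
3. catch-reporting audit 726 days ago vs limit 540 → not met
4. EPIRB battery test 686 days ago vs limit 730 → met
5. hull inspection 70 days ago vs limit 60 → not met
6. condition 'operates beyond 50 nautical miles' holds; protection-and-indemnity coverage $1,500,000 < $1,600,000 → not met
7. stability assessment 69 days ago vs limit 120 → met
8. emergency instruction placard absent → not met
Not met: 1, 3, 5, 6, 8

1, 3, 5, 6, 8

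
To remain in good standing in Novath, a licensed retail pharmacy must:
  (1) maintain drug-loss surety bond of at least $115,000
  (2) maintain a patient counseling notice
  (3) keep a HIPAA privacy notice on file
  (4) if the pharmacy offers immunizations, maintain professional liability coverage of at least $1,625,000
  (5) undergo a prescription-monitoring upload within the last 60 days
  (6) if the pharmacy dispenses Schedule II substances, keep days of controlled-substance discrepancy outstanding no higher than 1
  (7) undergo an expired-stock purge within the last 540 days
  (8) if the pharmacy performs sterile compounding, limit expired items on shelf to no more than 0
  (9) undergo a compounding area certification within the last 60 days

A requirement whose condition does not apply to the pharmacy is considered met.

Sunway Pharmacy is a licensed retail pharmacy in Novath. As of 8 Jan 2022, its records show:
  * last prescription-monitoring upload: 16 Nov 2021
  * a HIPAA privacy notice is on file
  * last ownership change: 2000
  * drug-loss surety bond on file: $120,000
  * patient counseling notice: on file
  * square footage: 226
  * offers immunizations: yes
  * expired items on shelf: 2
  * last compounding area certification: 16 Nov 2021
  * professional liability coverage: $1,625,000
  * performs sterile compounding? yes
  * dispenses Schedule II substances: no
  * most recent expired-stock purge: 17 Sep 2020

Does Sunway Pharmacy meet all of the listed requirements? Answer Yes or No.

1. drug-loss surety bond $120,000 ≥ $115,000 → met
2. patient counseling notice present → met
3. HIPAA privacy notice present → met
4. condition 'offers immunizations' holds; professional liability coverage $1,625,000 ≥ $1,625,000 → met
5. prescription-monitoring upload 53 days ago vs limit 60 → met
6. condition 'dispenses Schedule II substances' does not hold → requirement n/a → met
7. expired-stock purge 478 days ago vs limit 540 → met
8. condition 'performs sterile compounding' holds; expired items on shelf 2 > 0 → not met
9. compounding area certification 53 days ago vs limit 60 → met
Not met: 8

No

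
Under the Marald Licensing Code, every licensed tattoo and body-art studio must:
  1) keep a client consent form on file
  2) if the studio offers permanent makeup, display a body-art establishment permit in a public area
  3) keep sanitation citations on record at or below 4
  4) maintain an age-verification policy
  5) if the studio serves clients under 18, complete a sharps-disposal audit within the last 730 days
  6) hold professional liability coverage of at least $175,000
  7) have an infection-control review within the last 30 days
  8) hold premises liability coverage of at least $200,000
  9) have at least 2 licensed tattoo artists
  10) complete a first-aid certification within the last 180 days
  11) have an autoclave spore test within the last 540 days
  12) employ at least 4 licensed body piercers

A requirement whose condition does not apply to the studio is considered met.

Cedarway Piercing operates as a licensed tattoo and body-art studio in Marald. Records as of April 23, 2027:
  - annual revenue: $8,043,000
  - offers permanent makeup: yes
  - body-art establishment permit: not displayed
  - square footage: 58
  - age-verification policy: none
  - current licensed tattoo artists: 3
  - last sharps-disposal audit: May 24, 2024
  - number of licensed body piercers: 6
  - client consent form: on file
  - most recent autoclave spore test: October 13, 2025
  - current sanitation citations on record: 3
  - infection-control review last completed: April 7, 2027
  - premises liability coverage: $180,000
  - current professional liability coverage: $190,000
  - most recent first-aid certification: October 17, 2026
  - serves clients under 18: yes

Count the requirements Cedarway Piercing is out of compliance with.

6

1. client consent form present → met
2. condition 'offers permanent makeup' holds; body-art establishment permit absent → not met
3. sanitation citations on record 3 ≤ 4 → met
4. age-verification policy absent → not met
5. condition 'serves clients under 18' holds; sharps-disposal audit 1064 days ago vs limit 730 → not met
6. professional liability coverage $190,000 ≥ $175,000 → met
7. infection-control review 16 days ago vs limit 30 → met
8. premises liability coverage $180,000 < $200,000 → not met
9. licensed tattoo artists 3 ≥ 2 → met
10. first-aid certification 188 days ago vs limit 180 → not met
11. autoclave spore test 557 days ago vs limit 540 → not met
12. licensed body piercers 6 ≥ 4 → met
Not met: 6 of 12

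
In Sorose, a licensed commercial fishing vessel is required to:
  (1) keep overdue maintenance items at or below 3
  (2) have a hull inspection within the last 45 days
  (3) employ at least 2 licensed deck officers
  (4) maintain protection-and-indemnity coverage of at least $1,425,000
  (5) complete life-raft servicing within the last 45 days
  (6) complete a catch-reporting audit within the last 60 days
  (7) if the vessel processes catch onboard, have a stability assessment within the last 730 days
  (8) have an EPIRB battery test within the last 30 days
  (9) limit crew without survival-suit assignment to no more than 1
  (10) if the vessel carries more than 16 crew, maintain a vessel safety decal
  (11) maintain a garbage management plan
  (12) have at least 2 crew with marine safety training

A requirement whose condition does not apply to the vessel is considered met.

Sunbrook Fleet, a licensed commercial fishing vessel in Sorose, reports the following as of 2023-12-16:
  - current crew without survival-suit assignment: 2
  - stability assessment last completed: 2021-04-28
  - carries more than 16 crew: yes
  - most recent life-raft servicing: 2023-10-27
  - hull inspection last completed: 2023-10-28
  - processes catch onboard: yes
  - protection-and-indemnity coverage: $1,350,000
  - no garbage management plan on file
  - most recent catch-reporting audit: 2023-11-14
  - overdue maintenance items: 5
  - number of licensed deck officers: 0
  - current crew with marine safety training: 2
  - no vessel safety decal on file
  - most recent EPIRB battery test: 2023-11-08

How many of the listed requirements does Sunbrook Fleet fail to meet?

10

1. overdue maintenance items 5 > 3 → not met
2. hull inspection 49 days ago vs limit 45 → not met
3. licensed deck officers 0 < 2 → not met
4. protection-and-indemnity coverage $1,350,000 < $1,425,000 → not met
5. life-raft servicing 50 days ago vs limit 45 → not met
6. catch-reporting audit 32 days ago vs limit 60 → met
7. condition 'processes catch onboard' holds; stability assessment 962 days ago vs limit 730 → not met
8. EPIRB battery test 38 days ago vs limit 30 → not met
9. crew without survival-suit assignment 2 > 1 → not met
10. condition 'carries more than 16 crew' holds; vessel safety decal absent → not met
11. garbage management plan absent → not met
12. crew with marine safety training 2 ≥ 2 → met
Not met: 10 of 12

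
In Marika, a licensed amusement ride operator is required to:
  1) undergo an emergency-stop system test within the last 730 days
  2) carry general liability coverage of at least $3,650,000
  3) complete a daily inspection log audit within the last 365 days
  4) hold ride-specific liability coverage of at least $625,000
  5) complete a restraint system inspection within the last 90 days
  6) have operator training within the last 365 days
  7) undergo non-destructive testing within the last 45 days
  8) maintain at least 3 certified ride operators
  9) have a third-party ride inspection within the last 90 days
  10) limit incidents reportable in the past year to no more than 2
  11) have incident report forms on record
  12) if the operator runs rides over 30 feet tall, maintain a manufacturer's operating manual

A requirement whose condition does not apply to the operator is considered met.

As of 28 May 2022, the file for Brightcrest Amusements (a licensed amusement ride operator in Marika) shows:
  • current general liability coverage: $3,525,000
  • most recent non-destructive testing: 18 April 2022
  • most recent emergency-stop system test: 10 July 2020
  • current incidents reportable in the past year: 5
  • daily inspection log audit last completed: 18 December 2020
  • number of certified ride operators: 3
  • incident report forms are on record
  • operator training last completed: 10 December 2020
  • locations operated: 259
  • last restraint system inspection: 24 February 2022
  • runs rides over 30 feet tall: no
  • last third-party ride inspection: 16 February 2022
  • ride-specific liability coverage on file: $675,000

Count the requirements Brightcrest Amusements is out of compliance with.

6

1. emergency-stop system test 687 days ago vs limit 730 → met
2. general liability coverage $3,525,000 < $3,650,000 → not met
3. daily inspection log audit 526 days ago vs limit 365 → not met
4. ride-specific liability coverage $675,000 ≥ $625,000 → met
5. restraint system inspection 93 days ago vs limit 90 → not met
6. operator training 534 days ago vs limit 365 → not met
7. non-destructive testing 40 days ago vs limit 45 → met
8. certified ride operators 3 ≥ 3 → met
9. third-party ride inspection 101 days ago vs limit 90 → not met
10. incidents reportable in the past year 5 > 2 → not met
11. incident report forms present → met
12. condition 'runs rides over 30 feet tall' does not hold → requirement n/a → met
Not met: 6 of 12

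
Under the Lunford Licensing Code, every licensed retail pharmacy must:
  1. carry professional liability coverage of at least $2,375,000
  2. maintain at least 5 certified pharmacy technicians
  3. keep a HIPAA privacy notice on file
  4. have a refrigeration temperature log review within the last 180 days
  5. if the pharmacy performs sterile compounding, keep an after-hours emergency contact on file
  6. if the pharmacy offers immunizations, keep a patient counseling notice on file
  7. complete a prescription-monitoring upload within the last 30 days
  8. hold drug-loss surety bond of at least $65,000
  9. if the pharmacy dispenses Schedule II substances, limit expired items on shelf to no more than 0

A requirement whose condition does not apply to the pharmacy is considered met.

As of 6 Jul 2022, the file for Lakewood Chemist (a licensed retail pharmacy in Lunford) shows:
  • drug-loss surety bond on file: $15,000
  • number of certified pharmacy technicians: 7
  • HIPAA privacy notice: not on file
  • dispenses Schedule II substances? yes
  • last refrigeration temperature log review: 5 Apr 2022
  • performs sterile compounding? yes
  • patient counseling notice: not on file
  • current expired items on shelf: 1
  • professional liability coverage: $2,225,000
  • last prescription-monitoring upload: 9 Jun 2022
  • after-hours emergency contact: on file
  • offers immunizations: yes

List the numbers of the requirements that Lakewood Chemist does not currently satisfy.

1, 3, 6, 8, 9

1. professional liability coverage $2,225,000 < $2,375,000 → not met
2. certified pharmacy technicians 7 ≥ 5 → met
3. HIPAA privacy notice absent → not met
4. refrigeration temperature log review 92 days ago vs limit 180 → met
5. condition 'performs sterile compounding' holds; after-hours emergency contact present → met
6. condition 'offers immunizations' holds; patient counseling notice absent → not met
7. prescription-monitoring upload 27 days ago vs limit 30 → met
8. drug-loss surety bond $15,000 < $65,000 → not met
9. condition 'dispenses Schedule II substances' holds; expired items on shelf 1 > 0 → not met
Not met: 1, 3, 6, 8, 9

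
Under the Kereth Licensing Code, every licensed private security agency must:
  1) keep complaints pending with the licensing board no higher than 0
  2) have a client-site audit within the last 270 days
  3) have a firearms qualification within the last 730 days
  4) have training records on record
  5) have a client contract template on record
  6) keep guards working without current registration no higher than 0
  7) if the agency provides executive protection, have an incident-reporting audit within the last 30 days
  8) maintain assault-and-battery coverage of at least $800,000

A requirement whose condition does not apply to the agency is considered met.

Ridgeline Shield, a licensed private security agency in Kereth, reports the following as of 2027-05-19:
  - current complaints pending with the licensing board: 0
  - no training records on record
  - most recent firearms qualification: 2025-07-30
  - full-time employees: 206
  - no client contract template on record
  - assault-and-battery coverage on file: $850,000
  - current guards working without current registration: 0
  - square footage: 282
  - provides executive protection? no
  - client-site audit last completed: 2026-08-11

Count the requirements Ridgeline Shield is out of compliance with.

3

1. complaints pending with the licensing board 0 ≤ 0 → met
2. client-site audit 281 days ago vs limit 270 → not met
3. firearms qualification 658 days ago vs limit 730 → met
4. training records absent → not met
5. client contract template absent → not met
6. guards working without current registration 0 ≤ 0 → met
7. condition 'provides executive protection' does not hold → requirement n/a → met
8. assault-and-battery coverage $850,000 ≥ $800,000 → met
Not met: 3 of 8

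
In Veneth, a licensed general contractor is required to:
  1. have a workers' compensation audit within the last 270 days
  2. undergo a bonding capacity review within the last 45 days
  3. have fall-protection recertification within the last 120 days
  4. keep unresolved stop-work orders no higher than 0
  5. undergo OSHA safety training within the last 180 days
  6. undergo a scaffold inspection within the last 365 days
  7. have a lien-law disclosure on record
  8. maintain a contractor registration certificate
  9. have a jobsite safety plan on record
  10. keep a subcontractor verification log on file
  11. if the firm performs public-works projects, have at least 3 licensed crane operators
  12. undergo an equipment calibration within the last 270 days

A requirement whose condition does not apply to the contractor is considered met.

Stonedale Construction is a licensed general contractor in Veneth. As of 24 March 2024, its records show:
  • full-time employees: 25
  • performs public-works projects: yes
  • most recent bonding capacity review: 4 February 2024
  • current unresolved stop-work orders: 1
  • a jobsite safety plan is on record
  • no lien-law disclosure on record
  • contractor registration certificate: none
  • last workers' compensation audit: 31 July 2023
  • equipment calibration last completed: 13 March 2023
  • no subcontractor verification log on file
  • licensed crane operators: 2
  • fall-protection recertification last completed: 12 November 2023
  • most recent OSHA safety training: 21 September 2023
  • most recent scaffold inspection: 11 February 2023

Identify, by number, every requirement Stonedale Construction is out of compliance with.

1. workers' compensation audit 237 days ago vs limit 270 → met
2. bonding capacity review 49 days ago vs limit 45 → not met
3. fall-protection recertification 133 days ago vs limit 120 → not met
4. unresolved stop-work orders 1 > 0 → not met
5. OSHA safety training 185 days ago vs limit 180 → not met
6. scaffold inspection 407 days ago vs limit 365 → not met
7. lien-law disclosure absent → not met
8. contractor registration certificate absent → not met
9. jobsite safety plan present → met
10. subcontractor verification log absent → not met
11. condition 'performs public-works projects' holds; licensed crane operators 2 < 3 → not met
12. equipment calibration 377 days ago vs limit 270 → not met
Not met: 2, 3, 4, 5, 6, 7, 8, 10, 11, 12

2, 3, 4, 5, 6, 7, 8, 10, 11, 12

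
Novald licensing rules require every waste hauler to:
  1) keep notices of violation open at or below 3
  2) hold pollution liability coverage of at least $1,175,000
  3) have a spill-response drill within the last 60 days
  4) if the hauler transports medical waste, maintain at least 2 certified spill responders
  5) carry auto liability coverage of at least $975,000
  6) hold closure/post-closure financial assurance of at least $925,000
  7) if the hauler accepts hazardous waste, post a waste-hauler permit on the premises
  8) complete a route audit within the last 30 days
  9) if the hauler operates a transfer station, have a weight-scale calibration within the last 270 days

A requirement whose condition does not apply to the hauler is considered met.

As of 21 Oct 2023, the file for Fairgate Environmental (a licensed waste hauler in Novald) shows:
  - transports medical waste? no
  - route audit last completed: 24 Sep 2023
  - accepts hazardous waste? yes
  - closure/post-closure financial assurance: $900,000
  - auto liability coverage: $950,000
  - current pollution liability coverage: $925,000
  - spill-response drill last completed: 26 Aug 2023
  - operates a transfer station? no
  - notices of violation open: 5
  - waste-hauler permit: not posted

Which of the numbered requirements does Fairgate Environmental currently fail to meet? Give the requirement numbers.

1. notices of violation open 5 > 3 → not met
2. pollution liability coverage $925,000 < $1,175,000 → not met
3. spill-response drill 56 days ago vs limit 60 → met
4. condition 'transports medical waste' does not hold → requirement n/a → met
5. auto liability coverage $950,000 < $975,000 → not met
6. closure/post-closure financial assurance $900,000 < $925,000 → not met
7. condition 'accepts hazardous waste' holds; waste-hauler permit absent → not met
8. route audit 27 days ago vs limit 30 → met
9. condition 'operates a transfer station' does not hold → requirement n/a → met
Not met: 1, 2, 5, 6, 7

1, 2, 5, 6, 7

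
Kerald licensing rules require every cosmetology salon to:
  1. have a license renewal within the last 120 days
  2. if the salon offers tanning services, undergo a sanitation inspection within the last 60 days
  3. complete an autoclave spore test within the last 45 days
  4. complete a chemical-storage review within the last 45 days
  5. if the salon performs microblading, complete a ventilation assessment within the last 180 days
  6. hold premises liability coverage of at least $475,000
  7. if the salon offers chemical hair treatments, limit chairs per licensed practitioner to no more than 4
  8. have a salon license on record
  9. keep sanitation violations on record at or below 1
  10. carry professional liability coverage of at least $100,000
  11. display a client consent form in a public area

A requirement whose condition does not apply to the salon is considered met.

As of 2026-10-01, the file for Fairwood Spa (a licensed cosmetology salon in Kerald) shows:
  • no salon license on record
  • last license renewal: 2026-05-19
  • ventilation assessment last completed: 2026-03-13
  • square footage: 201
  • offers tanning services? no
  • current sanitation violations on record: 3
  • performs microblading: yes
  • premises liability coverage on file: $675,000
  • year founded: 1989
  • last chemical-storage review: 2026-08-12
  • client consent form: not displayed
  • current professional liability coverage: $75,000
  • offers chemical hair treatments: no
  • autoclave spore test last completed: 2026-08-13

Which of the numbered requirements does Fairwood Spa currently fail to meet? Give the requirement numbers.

1, 3, 4, 5, 8, 9, 10, 11

1. license renewal 135 days ago vs limit 120 → not met
2. condition 'offers tanning services' does not hold → requirement n/a → met
3. autoclave spore test 49 days ago vs limit 45 → not met
4. chemical-storage review 50 days ago vs limit 45 → not met
5. condition 'performs microblading' holds; ventilation assessment 202 days ago vs limit 180 → not met
6. premises liability coverage $675,000 ≥ $475,000 → met
7. condition 'offers chemical hair treatments' does not hold → requirement n/a → met
8. salon license absent → not met
9. sanitation violations on record 3 > 1 → not met
10. professional liability coverage $75,000 < $100,000 → not met
11. client consent form absent → not met
Not met: 1, 3, 4, 5, 8, 9, 10, 11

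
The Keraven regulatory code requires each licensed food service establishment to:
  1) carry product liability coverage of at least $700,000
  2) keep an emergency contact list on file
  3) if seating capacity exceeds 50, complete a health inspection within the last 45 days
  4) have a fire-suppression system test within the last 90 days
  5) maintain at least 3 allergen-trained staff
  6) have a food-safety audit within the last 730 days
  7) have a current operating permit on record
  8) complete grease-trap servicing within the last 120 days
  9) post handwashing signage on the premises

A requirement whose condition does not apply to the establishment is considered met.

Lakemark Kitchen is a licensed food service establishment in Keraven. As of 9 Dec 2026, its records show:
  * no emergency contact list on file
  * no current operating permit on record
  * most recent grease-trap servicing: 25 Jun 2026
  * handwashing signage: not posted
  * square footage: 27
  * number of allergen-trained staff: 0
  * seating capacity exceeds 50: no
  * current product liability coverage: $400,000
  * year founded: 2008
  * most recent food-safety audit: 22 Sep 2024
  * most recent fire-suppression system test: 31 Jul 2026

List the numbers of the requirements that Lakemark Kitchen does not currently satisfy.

1, 2, 4, 5, 6, 7, 8, 9

1. product liability coverage $400,000 < $700,000 → not met
2. emergency contact list absent → not met
3. condition 'seating capacity exceeds 50' does not hold → requirement n/a → met
4. fire-suppression system test 131 days ago vs limit 90 → not met
5. allergen-trained staff 0 < 3 → not met
6. food-safety audit 808 days ago vs limit 730 → not met
7. current operating permit absent → not met
8. grease-trap servicing 167 days ago vs limit 120 → not met
9. handwashing signage absent → not met
Not met: 1, 2, 4, 5, 6, 7, 8, 9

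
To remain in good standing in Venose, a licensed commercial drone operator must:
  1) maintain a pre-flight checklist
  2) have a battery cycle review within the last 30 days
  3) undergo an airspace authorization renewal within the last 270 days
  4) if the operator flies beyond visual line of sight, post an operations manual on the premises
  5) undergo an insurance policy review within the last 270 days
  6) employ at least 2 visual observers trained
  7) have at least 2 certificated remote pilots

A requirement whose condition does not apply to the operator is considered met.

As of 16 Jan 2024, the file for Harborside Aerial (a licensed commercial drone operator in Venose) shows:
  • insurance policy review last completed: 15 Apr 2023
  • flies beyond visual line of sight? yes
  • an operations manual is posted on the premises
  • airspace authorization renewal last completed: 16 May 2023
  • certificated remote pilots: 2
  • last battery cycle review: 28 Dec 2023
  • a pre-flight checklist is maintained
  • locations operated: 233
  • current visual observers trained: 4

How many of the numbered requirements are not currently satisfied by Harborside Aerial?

1. pre-flight checklist present → met
2. battery cycle review 19 days ago vs limit 30 → met
3. airspace authorization renewal 245 days ago vs limit 270 → met
4. condition 'flies beyond visual line of sight' holds; operations manual present → met
5. insurance policy review 276 days ago vs limit 270 → not met
6. visual observers trained 4 ≥ 2 → met
7. certificated remote pilots 2 ≥ 2 → met
Not met: 1 of 7

1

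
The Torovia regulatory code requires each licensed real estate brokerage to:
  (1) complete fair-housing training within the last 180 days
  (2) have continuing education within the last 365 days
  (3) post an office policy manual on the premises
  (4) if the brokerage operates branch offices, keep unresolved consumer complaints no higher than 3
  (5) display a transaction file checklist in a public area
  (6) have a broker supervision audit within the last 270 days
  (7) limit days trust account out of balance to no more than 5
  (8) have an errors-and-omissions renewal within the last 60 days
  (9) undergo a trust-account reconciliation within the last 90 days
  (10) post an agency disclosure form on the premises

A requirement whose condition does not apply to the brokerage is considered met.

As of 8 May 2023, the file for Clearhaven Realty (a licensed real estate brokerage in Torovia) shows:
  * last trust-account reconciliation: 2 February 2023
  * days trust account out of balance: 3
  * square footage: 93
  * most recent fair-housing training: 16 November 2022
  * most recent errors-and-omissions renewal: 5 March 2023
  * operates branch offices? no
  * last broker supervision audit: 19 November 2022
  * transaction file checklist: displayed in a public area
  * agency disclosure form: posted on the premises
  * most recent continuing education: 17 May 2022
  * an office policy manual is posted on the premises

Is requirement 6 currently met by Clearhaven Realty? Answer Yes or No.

Yes

6. broker supervision audit 170 days ago vs limit 270 → met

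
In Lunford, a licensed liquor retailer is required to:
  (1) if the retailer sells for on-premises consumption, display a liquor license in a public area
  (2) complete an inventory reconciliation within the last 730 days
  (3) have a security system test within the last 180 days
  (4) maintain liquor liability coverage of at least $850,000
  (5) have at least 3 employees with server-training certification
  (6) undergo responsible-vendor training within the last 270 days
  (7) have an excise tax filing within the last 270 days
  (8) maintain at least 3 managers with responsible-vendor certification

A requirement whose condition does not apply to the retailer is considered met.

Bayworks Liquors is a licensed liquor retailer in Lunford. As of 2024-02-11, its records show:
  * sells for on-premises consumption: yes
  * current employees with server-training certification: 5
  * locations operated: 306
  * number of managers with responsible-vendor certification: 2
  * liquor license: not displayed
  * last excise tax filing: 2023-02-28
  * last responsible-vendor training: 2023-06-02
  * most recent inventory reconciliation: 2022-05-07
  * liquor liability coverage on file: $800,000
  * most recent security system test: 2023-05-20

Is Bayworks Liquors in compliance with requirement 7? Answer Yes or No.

No

7. excise tax filing 348 days ago vs limit 270 → not met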